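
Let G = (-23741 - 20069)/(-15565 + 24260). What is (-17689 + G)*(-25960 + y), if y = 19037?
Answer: 213020246159/1739 ≈ 1.2250e+8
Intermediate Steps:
G = -8762/1739 (G = -43810/8695 = -43810*1/8695 = -8762/1739 ≈ -5.0385)
(-17689 + G)*(-25960 + y) = (-17689 - 8762/1739)*(-25960 + 19037) = -30769933/1739*(-6923) = 213020246159/1739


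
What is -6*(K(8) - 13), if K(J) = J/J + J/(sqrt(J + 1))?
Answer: 56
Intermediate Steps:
K(J) = 1 + J/sqrt(1 + J) (K(J) = 1 + J/(sqrt(1 + J)) = 1 + J/sqrt(1 + J))
-6*(K(8) - 13) = -6*((1 + 8/sqrt(1 + 8)) - 13) = -6*((1 + 8/sqrt(9)) - 13) = -6*((1 + 8*(1/3)) - 13) = -6*((1 + 8/3) - 13) = -6*(11/3 - 13) = -6*(-28/3) = 56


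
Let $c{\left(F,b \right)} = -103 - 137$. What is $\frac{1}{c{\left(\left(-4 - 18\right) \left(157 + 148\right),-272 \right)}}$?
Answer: $- \frac{1}{240} \approx -0.0041667$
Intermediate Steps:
$c{\left(F,b \right)} = -240$
$\frac{1}{c{\left(\left(-4 - 18\right) \left(157 + 148\right),-272 \right)}} = \frac{1}{-240} = - \frac{1}{240}$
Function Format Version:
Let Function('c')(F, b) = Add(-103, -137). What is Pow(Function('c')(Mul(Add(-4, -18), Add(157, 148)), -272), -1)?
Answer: Rational(-1, 240) ≈ -0.0041667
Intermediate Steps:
Function('c')(F, b) = -240
Pow(Function('c')(Mul(Add(-4, -18), Add(157, 148)), -272), -1) = Pow(-240, -1) = Rational(-1, 240)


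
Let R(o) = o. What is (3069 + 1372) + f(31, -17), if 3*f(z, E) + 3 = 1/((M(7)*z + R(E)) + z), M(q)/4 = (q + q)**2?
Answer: 323915761/72954 ≈ 4440.0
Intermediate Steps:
M(q) = 16*q**2 (M(q) = 4*(q + q)**2 = 4*(2*q)**2 = 4*(4*q**2) = 16*q**2)
f(z, E) = -1 + 1/(3*(E + 785*z)) (f(z, E) = -1 + 1/(3*(((16*7**2)*z + E) + z)) = -1 + 1/(3*(((16*49)*z + E) + z)) = -1 + 1/(3*((784*z + E) + z)) = -1 + 1/(3*((E + 784*z) + z)) = -1 + 1/(3*(E + 785*z)))
(3069 + 1372) + f(31, -17) = (3069 + 1372) + (1/3 - 1*(-17) - 785*31)/(-17 + 785*31) = 4441 + (1/3 + 17 - 24335)/(-17 + 24335) = 4441 - 72953/3/24318 = 4441 + (1/24318)*(-72953/3) = 4441 - 72953/72954 = 323915761/72954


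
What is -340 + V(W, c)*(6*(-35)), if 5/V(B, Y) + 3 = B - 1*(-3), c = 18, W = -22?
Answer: -3215/11 ≈ -292.27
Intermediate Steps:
V(B, Y) = 5/B (V(B, Y) = 5/(-3 + (B - 1*(-3))) = 5/(-3 + (B + 3)) = 5/(-3 + (3 + B)) = 5/B)
-340 + V(W, c)*(6*(-35)) = -340 + (5/(-22))*(6*(-35)) = -340 + (5*(-1/22))*(-210) = -340 - 5/22*(-210) = -340 + 525/11 = -3215/11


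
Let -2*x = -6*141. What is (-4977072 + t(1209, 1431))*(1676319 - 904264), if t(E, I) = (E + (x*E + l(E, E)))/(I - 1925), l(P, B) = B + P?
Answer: -73024186773735/19 ≈ -3.8434e+12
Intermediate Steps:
x = 423 (x = -(-3)*141 = -½*(-846) = 423)
t(E, I) = 426*E/(-1925 + I) (t(E, I) = (E + (423*E + (E + E)))/(I - 1925) = (E + (423*E + 2*E))/(-1925 + I) = (E + 425*E)/(-1925 + I) = (426*E)/(-1925 + I) = 426*E/(-1925 + I))
(-4977072 + t(1209, 1431))*(1676319 - 904264) = (-4977072 + 426*1209/(-1925 + 1431))*(1676319 - 904264) = (-4977072 + 426*1209/(-494))*772055 = (-4977072 + 426*1209*(-1/494))*772055 = (-4977072 - 19809/19)*772055 = -94584177/19*772055 = -73024186773735/19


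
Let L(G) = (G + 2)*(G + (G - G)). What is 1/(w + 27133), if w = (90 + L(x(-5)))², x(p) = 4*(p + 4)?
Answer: 1/36737 ≈ 2.7221e-5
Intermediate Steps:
x(p) = 16 + 4*p (x(p) = 4*(4 + p) = 16 + 4*p)
L(G) = G*(2 + G) (L(G) = (2 + G)*(G + 0) = (2 + G)*G = G*(2 + G))
w = 9604 (w = (90 + (16 + 4*(-5))*(2 + (16 + 4*(-5))))² = (90 + (16 - 20)*(2 + (16 - 20)))² = (90 - 4*(2 - 4))² = (90 - 4*(-2))² = (90 + 8)² = 98² = 9604)
1/(w + 27133) = 1/(9604 + 27133) = 1/36737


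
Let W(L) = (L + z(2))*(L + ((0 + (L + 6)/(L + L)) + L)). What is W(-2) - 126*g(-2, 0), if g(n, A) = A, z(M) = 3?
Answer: -5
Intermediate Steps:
W(L) = (3 + L)*(2*L + (6 + L)/(2*L)) (W(L) = (L + 3)*(L + ((0 + (L + 6)/(L + L)) + L)) = (3 + L)*(L + ((0 + (6 + L)/((2*L))) + L)) = (3 + L)*(L + ((0 + (6 + L)*(1/(2*L))) + L)) = (3 + L)*(L + ((0 + (6 + L)/(2*L)) + L)) = (3 + L)*(L + ((6 + L)/(2*L) + L)) = (3 + L)*(L + (L + (6 + L)/(2*L))) = (3 + L)*(2*L + (6 + L)/(2*L)))
W(-2) - 126*g(-2, 0) = (½)*(18 - 2*(9 + 4*(-2)² + 13*(-2)))/(-2) - 126*0 = (½)*(-½)*(18 - 2*(9 + 4*4 - 26)) + 0 = (½)*(-½)*(18 - 2*(9 + 16 - 26)) + 0 = (½)*(-½)*(18 - 2*(-1)) + 0 = (½)*(-½)*(18 + 2) + 0 = (½)*(-½)*20 + 0 = -5 + 0 = -5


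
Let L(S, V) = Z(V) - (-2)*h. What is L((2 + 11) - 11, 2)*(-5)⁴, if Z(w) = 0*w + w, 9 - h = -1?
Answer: 13750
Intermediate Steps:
h = 10 (h = 9 - 1*(-1) = 9 + 1 = 10)
Z(w) = w (Z(w) = 0 + w = w)
L(S, V) = 20 + V (L(S, V) = V - (-2)*10 = V - 1*(-20) = V + 20 = 20 + V)
L((2 + 11) - 11, 2)*(-5)⁴ = (20 + 2)*(-5)⁴ = 22*625 = 13750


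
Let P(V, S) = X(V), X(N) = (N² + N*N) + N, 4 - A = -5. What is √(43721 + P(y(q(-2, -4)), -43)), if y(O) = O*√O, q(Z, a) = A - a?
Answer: √(48115 + 13*√13) ≈ 219.46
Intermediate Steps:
A = 9 (A = 4 - 1*(-5) = 4 + 5 = 9)
X(N) = N + 2*N² (X(N) = (N² + N²) + N = 2*N² + N = N + 2*N²)
q(Z, a) = 9 - a
y(O) = O^(3/2)
P(V, S) = V*(1 + 2*V)
√(43721 + P(y(q(-2, -4)), -43)) = √(43721 + (9 - 1*(-4))^(3/2)*(1 + 2*(9 - 1*(-4))^(3/2))) = √(43721 + (9 + 4)^(3/2)*(1 + 2*(9 + 4)^(3/2))) = √(43721 + 13^(3/2)*(1 + 2*13^(3/2))) = √(43721 + (13*√13)*(1 + 2*(13*√13))) = √(43721 + (13*√13)*(1 + 26*√13)) = √(43721 + 13*√13*(1 + 26*√13))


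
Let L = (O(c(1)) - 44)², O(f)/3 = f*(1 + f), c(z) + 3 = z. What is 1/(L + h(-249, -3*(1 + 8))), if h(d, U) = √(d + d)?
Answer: 722/1042817 - I*√498/2085634 ≈ 0.00069236 - 1.07e-5*I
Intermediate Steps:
c(z) = -3 + z
O(f) = 3*f*(1 + f) (O(f) = 3*(f*(1 + f)) = 3*f*(1 + f))
L = 1444 (L = (3*(-3 + 1)*(1 + (-3 + 1)) - 44)² = (3*(-2)*(1 - 2) - 44)² = (3*(-2)*(-1) - 44)² = (6 - 44)² = (-38)² = 1444)
h(d, U) = √2*√d (h(d, U) = √(2*d) = √2*√d)
1/(L + h(-249, -3*(1 + 8))) = 1/(1444 + √2*√(-249)) = 1/(1444 + √2*(I*√249)) = 1/(1444 + I*√498)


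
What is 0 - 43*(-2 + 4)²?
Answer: -172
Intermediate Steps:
0 - 43*(-2 + 4)² = 0 - 43*2² = 0 - 43*4 = 0 - 172 = -172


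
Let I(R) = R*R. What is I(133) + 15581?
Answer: 33270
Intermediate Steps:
I(R) = R²
I(133) + 15581 = 133² + 15581 = 17689 + 15581 = 33270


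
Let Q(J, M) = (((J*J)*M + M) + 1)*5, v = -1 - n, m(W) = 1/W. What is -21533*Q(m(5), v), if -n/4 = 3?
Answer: -6696763/5 ≈ -1.3394e+6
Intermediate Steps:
n = -12 (n = -4*3 = -12)
v = 11 (v = -1 - 1*(-12) = -1 + 12 = 11)
Q(J, M) = 5 + 5*M + 5*M*J² (Q(J, M) = ((J²*M + M) + 1)*5 = ((M*J² + M) + 1)*5 = ((M + M*J²) + 1)*5 = (1 + M + M*J²)*5 = 5 + 5*M + 5*M*J²)
-21533*Q(m(5), v) = -21533*(5 + 5*11 + 5*11*(1/5)²) = -21533*(5 + 55 + 5*11*(⅕)²) = -21533*(5 + 55 + 5*11*(1/25)) = -21533*(5 + 55 + 11/5) = -21533*311/5 = -6696763/5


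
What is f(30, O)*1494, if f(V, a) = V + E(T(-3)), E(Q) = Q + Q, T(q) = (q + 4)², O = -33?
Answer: 47808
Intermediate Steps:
T(q) = (4 + q)²
E(Q) = 2*Q
f(V, a) = 2 + V (f(V, a) = V + 2*(4 - 3)² = V + 2*1² = V + 2*1 = V + 2 = 2 + V)
f(30, O)*1494 = (2 + 30)*1494 = 32*1494 = 47808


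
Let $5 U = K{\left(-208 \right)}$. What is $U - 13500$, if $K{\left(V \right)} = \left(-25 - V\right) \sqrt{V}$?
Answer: $-13500 + \frac{732 i \sqrt{13}}{5} \approx -13500.0 + 527.85 i$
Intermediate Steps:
$K{\left(V \right)} = \sqrt{V} \left(-25 - V\right)$
$U = \frac{732 i \sqrt{13}}{5}$ ($U = \frac{\sqrt{-208} \left(-25 - -208\right)}{5} = \frac{4 i \sqrt{13} \left(-25 + 208\right)}{5} = \frac{4 i \sqrt{13} \cdot 183}{5} = \frac{732 i \sqrt{13}}{5} \approx 527.85 i$)
$U - 13500 = \frac{732 i \sqrt{13}}{5} - 13500 = -13500 + \frac{732 i \sqrt{13}}{5}$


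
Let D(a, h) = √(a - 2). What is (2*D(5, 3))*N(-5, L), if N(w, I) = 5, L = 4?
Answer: 10*√3 ≈ 17.320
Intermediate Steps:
D(a, h) = √(-2 + a)
(2*D(5, 3))*N(-5, L) = (2*√(-2 + 5))*5 = (2*√3)*5 = 10*√3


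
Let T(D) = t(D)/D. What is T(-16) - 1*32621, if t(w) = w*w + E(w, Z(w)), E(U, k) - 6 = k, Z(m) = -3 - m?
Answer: -522211/16 ≈ -32638.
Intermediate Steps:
E(U, k) = 6 + k
t(w) = 3 + w² - w (t(w) = w*w + (6 + (-3 - w)) = w² + (3 - w) = 3 + w² - w)
T(D) = (3 + D² - D)/D
T(-16) - 1*32621 = (-1 - 16 + 3/(-16)) - 1*32621 = (-1 - 16 + 3*(-1/16)) - 32621 = (-1 - 16 - 3/16) - 32621 = -275/16 - 32621 = -522211/16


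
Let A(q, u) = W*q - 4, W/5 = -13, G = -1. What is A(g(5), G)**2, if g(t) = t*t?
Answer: 2653641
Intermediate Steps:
W = -65 (W = 5*(-13) = -65)
g(t) = t**2
A(q, u) = -4 - 65*q (A(q, u) = -65*q - 4 = -4 - 65*q)
A(g(5), G)**2 = (-4 - 65*5**2)**2 = (-4 - 65*25)**2 = (-4 - 1625)**2 = (-1629)**2 = 2653641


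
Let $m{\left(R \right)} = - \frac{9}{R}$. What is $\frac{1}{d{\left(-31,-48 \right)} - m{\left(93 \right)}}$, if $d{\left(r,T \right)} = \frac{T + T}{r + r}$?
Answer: $\frac{31}{51} \approx 0.60784$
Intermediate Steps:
$d{\left(r,T \right)} = \frac{T}{r}$ ($d{\left(r,T \right)} = \frac{2 T}{2 r} = 2 T \frac{1}{2 r} = \frac{T}{r}$)
$\frac{1}{d{\left(-31,-48 \right)} - m{\left(93 \right)}} = \frac{1}{- \frac{48}{-31} - - \frac{9}{93}} = \frac{1}{\left(-48\right) \left(- \frac{1}{31}\right) - \left(-9\right) \frac{1}{93}} = \frac{1}{\frac{48}{31} - - \frac{3}{31}} = \frac{1}{\frac{48}{31} + \frac{3}{31}} = \frac{1}{\frac{51}{31}} = \frac{31}{51}$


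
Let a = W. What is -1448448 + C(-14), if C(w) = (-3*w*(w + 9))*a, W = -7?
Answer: -1446978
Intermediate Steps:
a = -7
C(w) = 21*w*(9 + w) (C(w) = -3*w*(w + 9)*(-7) = -3*w*(9 + w)*(-7) = 21*w*(9 + w))
-1448448 + C(-14) = -1448448 + 21*(-14)*(9 - 14) = -1448448 + 21*(-14)*(-5) = -1448448 + 1470 = -1446978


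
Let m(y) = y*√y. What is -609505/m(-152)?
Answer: -609505*I*√38/11552 ≈ -325.25*I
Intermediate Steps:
m(y) = y^(3/2)
-609505/m(-152) = -609505*I*√38/11552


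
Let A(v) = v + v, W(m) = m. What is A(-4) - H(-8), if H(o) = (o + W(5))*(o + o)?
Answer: -56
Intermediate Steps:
A(v) = 2*v
H(o) = 2*o*(5 + o) (H(o) = (o + 5)*(o + o) = (5 + o)*(2*o) = 2*o*(5 + o))
A(-4) - H(-8) = 2*(-4) - 2*(-8)*(5 - 8) = -8 - 2*(-8)*(-3) = -8 - 1*48 = -8 - 48 = -56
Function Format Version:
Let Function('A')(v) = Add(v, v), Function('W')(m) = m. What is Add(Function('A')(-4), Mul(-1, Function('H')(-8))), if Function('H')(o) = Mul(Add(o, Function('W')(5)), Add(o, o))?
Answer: -56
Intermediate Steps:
Function('A')(v) = Mul(2, v)
Function('H')(o) = Mul(2, o, Add(5, o)) (Function('H')(o) = Mul(Add(o, 5), Add(o, o)) = Mul(Add(5, o), Mul(2, o)) = Mul(2, o, Add(5, o)))
Add(Function('A')(-4), Mul(-1, Function('H')(-8))) = Add(Mul(2, -4), Mul(-1, Mul(2, -8, Add(5, -8)))) = Add(-8, Mul(-1, Mul(2, -8, -3))) = Add(-8, Mul(-1, 48)) = Add(-8, -48) = -56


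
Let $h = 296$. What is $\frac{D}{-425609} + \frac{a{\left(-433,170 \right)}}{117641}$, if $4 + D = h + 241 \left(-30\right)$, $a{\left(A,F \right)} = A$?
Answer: $\frac{631904561}{50069068369} \approx 0.012621$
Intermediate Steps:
$D = -6938$ ($D = -4 + \left(296 + 241 \left(-30\right)\right) = -4 + \left(296 - 7230\right) = -4 - 6934 = -6938$)
$\frac{D}{-425609} + \frac{a{\left(-433,170 \right)}}{117641} = - \frac{6938}{-425609} - \frac{433}{117641} = \left(-6938\right) \left(- \frac{1}{425609}\right) - \frac{433}{117641} = \frac{6938}{425609} - \frac{433}{117641} = \frac{631904561}{50069068369}$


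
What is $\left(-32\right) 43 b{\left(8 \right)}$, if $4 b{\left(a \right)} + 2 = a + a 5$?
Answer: $-15824$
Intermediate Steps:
$b{\left(a \right)} = - \frac{1}{2} + \frac{3 a}{2}$ ($b{\left(a \right)} = - \frac{1}{2} + \frac{a + a 5}{4} = - \frac{1}{2} + \frac{a + 5 a}{4} = - \frac{1}{2} + \frac{6 a}{4} = - \frac{1}{2} + \frac{3 a}{2}$)
$\left(-32\right) 43 b{\left(8 \right)} = \left(-32\right) 43 \left(- \frac{1}{2} + \frac{3}{2} \cdot 8\right) = - 1376 \left(- \frac{1}{2} + 12\right) = \left(-1376\right) \frac{23}{2} = -15824$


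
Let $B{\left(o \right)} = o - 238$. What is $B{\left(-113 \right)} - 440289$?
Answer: $-440640$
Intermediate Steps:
$B{\left(o \right)} = -238 + o$ ($B{\left(o \right)} = o - 238 = -238 + o$)
$B{\left(-113 \right)} - 440289 = \left(-238 - 113\right) - 440289 = -351 - 440289 = -440640$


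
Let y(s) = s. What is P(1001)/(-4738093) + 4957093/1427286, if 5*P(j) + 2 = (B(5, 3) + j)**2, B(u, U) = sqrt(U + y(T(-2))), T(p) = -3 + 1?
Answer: 116002840219673/33813069027990 ≈ 3.4307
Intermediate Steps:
T(p) = -2
B(u, U) = sqrt(-2 + U) (B(u, U) = sqrt(U - 2) = sqrt(-2 + U))
P(j) = -2/5 + (1 + j)**2/5 (P(j) = -2/5 + (sqrt(-2 + 3) + j)**2/5 = -2/5 + (sqrt(1) + j)**2/5 = -2/5 + (1 + j)**2/5)
P(1001)/(-4738093) + 4957093/1427286 = (-2/5 + (1 + 1001)**2/5)/(-4738093) + 4957093/1427286 = (-2/5 + (1/5)*1002**2)*(-1/4738093) + 4957093*(1/1427286) = (-2/5 + (1/5)*1004004)*(-1/4738093) + 4957093/1427286 = (-2/5 + 1004004/5)*(-1/4738093) + 4957093/1427286 = (1004002/5)*(-1/4738093) + 4957093/1427286 = -1004002/23690465 + 4957093/1427286 = 116002840219673/33813069027990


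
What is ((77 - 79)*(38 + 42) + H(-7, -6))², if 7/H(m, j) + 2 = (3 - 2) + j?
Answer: 25921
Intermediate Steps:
H(m, j) = 7/(-1 + j) (H(m, j) = 7/(-2 + ((3 - 2) + j)) = 7/(-2 + (1 + j)) = 7/(-1 + j))
((77 - 79)*(38 + 42) + H(-7, -6))² = ((77 - 79)*(38 + 42) + 7/(-1 - 6))² = (-2*80 + 7/(-7))² = (-160 + 7*(-⅐))² = (-160 - 1)² = (-161)² = 25921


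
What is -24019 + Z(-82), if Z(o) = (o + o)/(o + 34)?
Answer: -288187/12 ≈ -24016.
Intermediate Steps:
Z(o) = 2*o/(34 + o) (Z(o) = (2*o)/(34 + o) = 2*o/(34 + o))
-24019 + Z(-82) = -24019 + 2*(-82)/(34 - 82) = -24019 + 2*(-82)/(-48) = -24019 + 2*(-82)*(-1/48) = -24019 + 41/12 = -288187/12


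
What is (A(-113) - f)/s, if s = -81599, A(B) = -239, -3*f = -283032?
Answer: 94583/81599 ≈ 1.1591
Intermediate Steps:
f = 94344 (f = -1/3*(-283032) = 94344)
(A(-113) - f)/s = (-239 - 1*94344)/(-81599) = (-239 - 94344)*(-1/81599) = -94583*(-1/81599) = 94583/81599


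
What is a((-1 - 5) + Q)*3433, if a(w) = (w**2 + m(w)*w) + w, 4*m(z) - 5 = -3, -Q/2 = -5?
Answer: 75526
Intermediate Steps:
Q = 10 (Q = -2*(-5) = 10)
m(z) = 1/2 (m(z) = 5/4 + (1/4)*(-3) = 5/4 - 3/4 = 1/2)
a(w) = w**2 + 3*w/2 (a(w) = (w**2 + w/2) + w = w**2 + 3*w/2)
a((-1 - 5) + Q)*3433 = (((-1 - 5) + 10)*(3 + 2*((-1 - 5) + 10))/2)*3433 = ((-6 + 10)*(3 + 2*(-6 + 10))/2)*3433 = ((1/2)*4*(3 + 2*4))*3433 = ((1/2)*4*(3 + 8))*3433 = ((1/2)*4*11)*3433 = 22*3433 = 75526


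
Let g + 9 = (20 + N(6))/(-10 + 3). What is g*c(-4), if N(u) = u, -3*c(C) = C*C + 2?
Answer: 534/7 ≈ 76.286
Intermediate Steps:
c(C) = -⅔ - C²/3 (c(C) = -(C*C + 2)/3 = -(C² + 2)/3 = -(2 + C²)/3 = -⅔ - C²/3)
g = -89/7 (g = -9 + (20 + 6)/(-10 + 3) = -9 + 26/(-7) = -9 + 26*(-⅐) = -9 - 26/7 = -89/7 ≈ -12.714)
g*c(-4) = -89*(-⅔ - ⅓*(-4)²)/7 = -89*(-⅔ - ⅓*16)/7 = -89*(-⅔ - 16/3)/7 = -89/7*(-6) = 534/7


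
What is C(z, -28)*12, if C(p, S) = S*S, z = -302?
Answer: 9408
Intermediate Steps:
C(p, S) = S²
C(z, -28)*12 = (-28)²*12 = 784*12 = 9408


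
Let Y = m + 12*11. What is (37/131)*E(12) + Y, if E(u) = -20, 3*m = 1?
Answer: 49787/393 ≈ 126.68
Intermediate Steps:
m = ⅓ (m = (⅓)*1 = ⅓ ≈ 0.33333)
Y = 397/3 (Y = ⅓ + 12*11 = ⅓ + 132 = 397/3 ≈ 132.33)
(37/131)*E(12) + Y = (37/131)*(-20) + 397/3 = -740/131 + 397/3 = 49787/393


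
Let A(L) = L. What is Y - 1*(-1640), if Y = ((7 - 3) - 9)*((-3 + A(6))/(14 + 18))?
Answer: 52465/32 ≈ 1639.5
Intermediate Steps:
Y = -15/32 (Y = ((7 - 3) - 9)*((-3 + 6)/(14 + 18)) = (4 - 9)*(3/32) = -15/32 ≈ -0.46875)
Y - 1*(-1640) = -15/32 - 1*(-1640) = -15/32 + 1640 = 52465/32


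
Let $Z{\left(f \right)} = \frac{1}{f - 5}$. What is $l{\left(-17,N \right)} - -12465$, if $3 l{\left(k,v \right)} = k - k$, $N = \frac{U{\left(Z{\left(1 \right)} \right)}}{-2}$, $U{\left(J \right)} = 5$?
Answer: $12465$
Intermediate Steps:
$Z{\left(f \right)} = \frac{1}{-5 + f}$
$N = - \frac{5}{2}$ ($N = \frac{5}{-2} = 5 \left(- \frac{1}{2}\right) = - \frac{5}{2} \approx -2.5$)
$l{\left(k,v \right)} = 0$ ($l{\left(k,v \right)} = \frac{k - k}{3} = \frac{1}{3} \cdot 0 = 0$)
$l{\left(-17,N \right)} - -12465 = 0 - -12465 = 0 + 12465 = 12465$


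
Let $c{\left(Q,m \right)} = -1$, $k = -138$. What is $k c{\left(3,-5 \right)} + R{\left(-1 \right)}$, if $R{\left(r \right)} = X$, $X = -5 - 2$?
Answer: $131$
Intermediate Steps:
$X = -7$
$R{\left(r \right)} = -7$
$k c{\left(3,-5 \right)} + R{\left(-1 \right)} = \left(-138\right) \left(-1\right) - 7 = 138 - 7 = 131$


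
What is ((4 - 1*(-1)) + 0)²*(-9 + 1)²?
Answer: 1600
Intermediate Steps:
((4 - 1*(-1)) + 0)²*(-9 + 1)² = ((4 + 1) + 0)²*(-8)² = (5 + 0)²*64 = 5²*64 = 25*64 = 1600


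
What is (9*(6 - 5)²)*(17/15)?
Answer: 51/5 ≈ 10.200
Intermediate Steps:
(9*(6 - 5)²)*(17/15) = (9*1²)*(17*(1/15)) = (9*1)*(17/15) = 9*(17/15) = 51/5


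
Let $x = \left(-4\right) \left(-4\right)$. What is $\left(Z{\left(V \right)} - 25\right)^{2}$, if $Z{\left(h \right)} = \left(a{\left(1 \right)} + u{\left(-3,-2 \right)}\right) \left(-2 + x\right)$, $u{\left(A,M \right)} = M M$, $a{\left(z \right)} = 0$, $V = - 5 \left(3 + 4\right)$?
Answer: $961$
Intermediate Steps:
$x = 16$
$V = -35$ ($V = \left(-5\right) 7 = -35$)
$u{\left(A,M \right)} = M^{2}$
$Z{\left(h \right)} = 56$ ($Z{\left(h \right)} = \left(0 + \left(-2\right)^{2}\right) \left(-2 + 16\right) = \left(0 + 4\right) 14 = 4 \cdot 14 = 56$)
$\left(Z{\left(V \right)} - 25\right)^{2} = \left(56 - 25\right)^{2} = 31^{2} = 961$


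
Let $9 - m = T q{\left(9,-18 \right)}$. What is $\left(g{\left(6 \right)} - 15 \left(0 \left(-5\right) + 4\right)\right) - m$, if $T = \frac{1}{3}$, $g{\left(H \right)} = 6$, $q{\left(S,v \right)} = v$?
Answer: $-69$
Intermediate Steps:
$T = \frac{1}{3} \approx 0.33333$
$m = 15$ ($m = 9 - \frac{1}{3} \left(-18\right) = 9 - -6 = 9 + 6 = 15$)
$\left(g{\left(6 \right)} - 15 \left(0 \left(-5\right) + 4\right)\right) - m = \left(6 - 15 \left(0 \left(-5\right) + 4\right)\right) - 15 = \left(6 - 15 \left(0 + 4\right)\right) - 15 = \left(6 - 60\right) - 15 = -54 - 15 = -69$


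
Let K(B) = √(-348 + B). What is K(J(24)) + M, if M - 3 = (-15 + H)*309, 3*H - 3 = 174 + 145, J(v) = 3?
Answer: 28534 + I*√345 ≈ 28534.0 + 18.574*I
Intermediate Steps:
H = 322/3 (H = 1 + (174 + 145)/3 = 1 + (⅓)*319 = 1 + 319/3 = 322/3 ≈ 107.33)
M = 28534 (M = 3 + (-15 + 322/3)*309 = 3 + (277/3)*309 = 3 + 28531 = 28534)
K(J(24)) + M = √(-348 + 3) + 28534 = √(-345) + 28534 = I*√345 + 28534 = 28534 + I*√345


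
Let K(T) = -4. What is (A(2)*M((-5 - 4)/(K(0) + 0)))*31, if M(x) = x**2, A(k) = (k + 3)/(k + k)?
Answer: 12555/64 ≈ 196.17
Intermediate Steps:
A(k) = (3 + k)/(2*k) (A(k) = (3 + k)/((2*k)) = (3 + k)*(1/(2*k)) = (3 + k)/(2*k))
(A(2)*M((-5 - 4)/(K(0) + 0)))*31 = (((1/2)*(3 + 2)/2)*((-5 - 4)/(-4 + 0))**2)*31 = (((1/2)*(1/2)*5)*(-9/(-4))**2)*31 = (5*(-9*(-1/4))**2/4)*31 = (5*(9/4)**2/4)*31 = ((5/4)*(81/16))*31 = (405/64)*31 = 12555/64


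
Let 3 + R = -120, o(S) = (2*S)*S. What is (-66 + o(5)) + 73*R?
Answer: -8995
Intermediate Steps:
o(S) = 2*S²
R = -123 (R = -3 - 120 = -123)
(-66 + o(5)) + 73*R = (-66 + 2*5²) + 73*(-123) = (-66 + 2*25) - 8979 = (-66 + 50) - 8979 = -16 - 8979 = -8995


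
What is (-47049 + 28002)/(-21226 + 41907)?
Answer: -19047/20681 ≈ -0.92099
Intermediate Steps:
(-47049 + 28002)/(-21226 + 41907) = -19047/20681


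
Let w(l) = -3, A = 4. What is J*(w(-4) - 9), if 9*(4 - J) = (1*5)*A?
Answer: -64/3 ≈ -21.333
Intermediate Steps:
J = 16/9 (J = 4 - 1*5*4/9 = 4 - 5*4/9 = 4 - 1/9*20 = 4 - 20/9 = 16/9 ≈ 1.7778)
J*(w(-4) - 9) = 16*(-3 - 9)/9 = (16/9)*(-12) = -64/3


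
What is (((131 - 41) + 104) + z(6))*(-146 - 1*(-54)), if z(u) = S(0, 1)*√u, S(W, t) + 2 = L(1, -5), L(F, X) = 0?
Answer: -17848 + 184*√6 ≈ -17397.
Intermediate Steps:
S(W, t) = -2 (S(W, t) = -2 + 0 = -2)
z(u) = -2*√u
(((131 - 41) + 104) + z(6))*(-146 - 1*(-54)) = (((131 - 41) + 104) - 2*√6)*(-146 - 1*(-54)) = ((90 + 104) - 2*√6)*(-146 + 54) = (194 - 2*√6)*(-92) = -17848 + 184*√6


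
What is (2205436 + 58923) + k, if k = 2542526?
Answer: 4806885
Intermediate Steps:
(2205436 + 58923) + k = (2205436 + 58923) + 2542526 = 2264359 + 2542526 = 4806885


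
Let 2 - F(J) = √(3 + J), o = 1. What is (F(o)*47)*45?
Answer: 0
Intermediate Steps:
F(J) = 2 - √(3 + J)
(F(o)*47)*45 = ((2 - √(3 + 1))*47)*45 = ((2 - √4)*47)*45 = ((2 - 1*2)*47)*45 = ((2 - 2)*47)*45 = (0*47)*45 = 0*45 = 0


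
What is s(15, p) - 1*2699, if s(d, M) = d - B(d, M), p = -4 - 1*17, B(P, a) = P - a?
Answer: -2720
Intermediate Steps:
p = -21 (p = -4 - 17 = -21)
s(d, M) = M (s(d, M) = d - (d - M) = d + (M - d) = M)
s(15, p) - 1*2699 = -21 - 1*2699 = -21 - 2699 = -2720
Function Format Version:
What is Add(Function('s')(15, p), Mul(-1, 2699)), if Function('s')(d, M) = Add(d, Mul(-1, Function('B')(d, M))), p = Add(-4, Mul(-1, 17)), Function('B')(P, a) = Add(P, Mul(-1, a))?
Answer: -2720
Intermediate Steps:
p = -21 (p = Add(-4, -17) = -21)
Function('s')(d, M) = M (Function('s')(d, M) = Add(d, Mul(-1, Add(d, Mul(-1, M)))) = Add(d, Add(M, Mul(-1, d))) = M)
Add(Function('s')(15, p), Mul(-1, 2699)) = Add(-21, Mul(-1, 2699)) = Add(-21, -2699) = -2720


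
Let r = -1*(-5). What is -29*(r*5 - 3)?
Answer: -638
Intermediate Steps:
r = 5
-29*(r*5 - 3) = -29*(5*5 - 3) = -29*(25 - 3) = -29*22 = -638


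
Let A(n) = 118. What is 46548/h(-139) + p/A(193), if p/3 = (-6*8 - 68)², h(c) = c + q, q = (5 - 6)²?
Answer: 6510/1357 ≈ 4.7973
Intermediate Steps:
q = 1 (q = (-1)² = 1)
h(c) = 1 + c (h(c) = c + 1 = 1 + c)
p = 40368 (p = 3*(-6*8 - 68)² = 3*(-48 - 68)² = 3*(-116)² = 3*13456 = 40368)
46548/h(-139) + p/A(193) = 46548/(1 - 139) + 40368/118 = 46548/(-138) + 40368*(1/118) = 46548*(-1/138) + 20184/59 = -7758/23 + 20184/59 = 6510/1357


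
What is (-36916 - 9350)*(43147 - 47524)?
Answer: 202506282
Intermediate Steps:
(-36916 - 9350)*(43147 - 47524) = -46266*(-4377) = 202506282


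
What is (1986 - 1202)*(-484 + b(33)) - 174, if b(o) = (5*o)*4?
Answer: 137810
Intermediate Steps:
b(o) = 20*o
(1986 - 1202)*(-484 + b(33)) - 174 = (1986 - 1202)*(-484 + 20*33) - 174 = 784*(-484 + 660) - 174 = 784*176 - 174 = 137984 - 174 = 137810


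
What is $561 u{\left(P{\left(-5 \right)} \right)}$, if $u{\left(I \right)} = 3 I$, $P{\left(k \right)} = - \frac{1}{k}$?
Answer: $\frac{1683}{5} \approx 336.6$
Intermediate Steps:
$561 u{\left(P{\left(-5 \right)} \right)} = 561 \cdot 3 \left(- \frac{1}{-5}\right) = 561 \cdot 3 \left(\left(-1\right) \left(- \frac{1}{5}\right)\right) = 561 \cdot 3 \cdot \frac{1}{5} = 561 \cdot \frac{3}{5} = \frac{1683}{5}$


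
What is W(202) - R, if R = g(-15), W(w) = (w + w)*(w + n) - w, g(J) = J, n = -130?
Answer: 28901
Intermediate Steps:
W(w) = -w + 2*w*(-130 + w) (W(w) = (w + w)*(w - 130) - w = (2*w)*(-130 + w) - w = 2*w*(-130 + w) - w = -w + 2*w*(-130 + w))
R = -15
W(202) - R = 202*(-261 + 2*202) - 1*(-15) = 202*(-261 + 404) + 15 = 202*143 + 15 = 28886 + 15 = 28901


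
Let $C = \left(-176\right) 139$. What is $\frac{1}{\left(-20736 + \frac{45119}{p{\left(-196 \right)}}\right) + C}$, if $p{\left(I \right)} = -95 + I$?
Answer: $- \frac{291}{13198319} \approx -2.2048 \cdot 10^{-5}$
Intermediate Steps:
$C = -24464$
$\frac{1}{\left(-20736 + \frac{45119}{p{\left(-196 \right)}}\right) + C} = \frac{1}{\left(-20736 + \frac{45119}{-95 - 196}\right) - 24464} = \frac{1}{\left(-20736 + \frac{45119}{-291}\right) - 24464} = \frac{1}{\left(-20736 + 45119 \left(- \frac{1}{291}\right)\right) - 24464} = \frac{1}{\left(-20736 - \frac{45119}{291}\right) - 24464} = \frac{1}{- \frac{6079295}{291} - 24464} = \frac{1}{- \frac{13198319}{291}} = - \frac{291}{13198319}$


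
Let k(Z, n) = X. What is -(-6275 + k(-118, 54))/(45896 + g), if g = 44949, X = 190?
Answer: 1217/18169 ≈ 0.066982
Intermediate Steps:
k(Z, n) = 190
-(-6275 + k(-118, 54))/(45896 + g) = -(-6275 + 190)/(45896 + 44949) = -(-6085)/90845 = -1*(-1217/18169) = 1217/18169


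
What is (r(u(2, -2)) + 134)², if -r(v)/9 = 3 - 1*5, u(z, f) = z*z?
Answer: 23104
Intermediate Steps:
u(z, f) = z²
r(v) = 18 (r(v) = -9*(3 - 1*5) = -9*(3 - 5) = -9*(-2) = 18)
(r(u(2, -2)) + 134)² = (18 + 134)² = 152² = 23104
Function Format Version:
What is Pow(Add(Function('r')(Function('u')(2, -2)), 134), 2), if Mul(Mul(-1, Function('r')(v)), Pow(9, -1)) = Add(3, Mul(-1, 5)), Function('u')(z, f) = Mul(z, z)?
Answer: 23104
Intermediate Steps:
Function('u')(z, f) = Pow(z, 2)
Function('r')(v) = 18 (Function('r')(v) = Mul(-9, Add(3, Mul(-1, 5))) = Mul(-9, Add(3, -5)) = Mul(-9, -2) = 18)
Pow(Add(Function('r')(Function('u')(2, -2)), 134), 2) = Pow(Add(18, 134), 2) = Pow(152, 2) = 23104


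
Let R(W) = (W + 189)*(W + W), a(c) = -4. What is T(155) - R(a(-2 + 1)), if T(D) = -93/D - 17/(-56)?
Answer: 414317/280 ≈ 1479.7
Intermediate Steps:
T(D) = 17/56 - 93/D (T(D) = -93/D - 17*(-1/56) = -93/D + 17/56 = 17/56 - 93/D)
R(W) = 2*W*(189 + W) (R(W) = (189 + W)*(2*W) = 2*W*(189 + W))
T(155) - R(a(-2 + 1)) = (17/56 - 93/155) - 2*(-4)*(189 - 4) = (17/56 - 93*1/155) - 2*(-4)*185 = (17/56 - 3/5) - 1*(-1480) = -83/280 + 1480 = 414317/280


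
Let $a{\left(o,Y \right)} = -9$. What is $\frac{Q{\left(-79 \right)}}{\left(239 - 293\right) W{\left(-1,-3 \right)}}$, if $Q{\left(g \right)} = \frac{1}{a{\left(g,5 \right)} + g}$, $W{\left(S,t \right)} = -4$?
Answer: $- \frac{1}{19008} \approx -5.2609 \cdot 10^{-5}$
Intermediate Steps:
$Q{\left(g \right)} = \frac{1}{-9 + g}$
$\frac{Q{\left(-79 \right)}}{\left(239 - 293\right) W{\left(-1,-3 \right)}} = \frac{1}{\left(-9 - 79\right) \left(239 - 293\right) \left(-4\right)} = \frac{1}{\left(-88\right) \left(239 - 293\right) \left(-4\right)} = - \frac{1}{88 \left(\left(-54\right) \left(-4\right)\right)} = - \frac{1}{88 \cdot 216} = \left(- \frac{1}{88}\right) \frac{1}{216} = - \frac{1}{19008}$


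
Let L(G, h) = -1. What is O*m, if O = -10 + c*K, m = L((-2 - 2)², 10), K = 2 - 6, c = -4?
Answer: -6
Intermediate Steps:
K = -4
m = -1
O = 6 (O = -10 - 4*(-4) = -10 + 16 = 6)
O*m = 6*(-1) = -6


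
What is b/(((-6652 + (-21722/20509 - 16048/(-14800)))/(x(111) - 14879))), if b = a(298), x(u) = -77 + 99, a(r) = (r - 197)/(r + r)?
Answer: 28466804249525/75211296332908 ≈ 0.37849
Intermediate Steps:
a(r) = (-197 + r)/(2*r) (a(r) = (-197 + r)/((2*r)) = (-197 + r)*(1/(2*r)) = (-197 + r)/(2*r))
x(u) = 22
b = 101/596 (b = (1/2)*(-197 + 298)/298 = (1/2)*(1/298)*101 = 101/596 ≈ 0.16946)
b/(((-6652 + (-21722/20509 - 16048/(-14800)))/(x(111) - 14879))) = 101/(596*(((-6652 + (-21722/20509 - 16048/(-14800)))/(22 - 14879)))) = 101/(596*(((-6652 + (-21722*1/20509 - 16048*(-1/14800)))/(-14857)))) = 101/(596*(((-6652 + (-21722/20509 + 1003/925))*(-1/14857)))) = 101/(596*(((-6652 + 477677/18970825)*(-1/14857)))) = 101/(596*((-126193450223/18970825*(-1/14857)))) = 101/(596*(126193450223/281849547025)) = (101/596)*(281849547025/126193450223) = 28466804249525/75211296332908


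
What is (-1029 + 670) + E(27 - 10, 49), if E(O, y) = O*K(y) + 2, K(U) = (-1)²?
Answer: -340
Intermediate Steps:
K(U) = 1
E(O, y) = 2 + O (E(O, y) = O*1 + 2 = O + 2 = 2 + O)
(-1029 + 670) + E(27 - 10, 49) = (-1029 + 670) + (2 + (27 - 10)) = -359 + (2 + 17) = -359 + 19 = -340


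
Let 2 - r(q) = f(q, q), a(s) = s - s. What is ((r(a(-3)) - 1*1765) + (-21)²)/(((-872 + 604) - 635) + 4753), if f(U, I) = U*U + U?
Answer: -661/1925 ≈ -0.34338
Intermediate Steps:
f(U, I) = U + U² (f(U, I) = U² + U = U + U²)
a(s) = 0
r(q) = 2 - q*(1 + q)
((r(a(-3)) - 1*1765) + (-21)²)/(((-872 + 604) - 635) + 4753) = (((2 - 1*0*(1 + 0)) - 1*1765) + (-21)²)/(((-872 + 604) - 635) + 4753) = (((2 - 1*0*1) - 1765) + 441)/((-268 - 635) + 4753) = (((2 + 0) - 1765) + 441)/(-903 + 4753) = ((2 - 1765) + 441)/3850 = (-1763 + 441)*(1/3850) = -1322*1/3850 = -661/1925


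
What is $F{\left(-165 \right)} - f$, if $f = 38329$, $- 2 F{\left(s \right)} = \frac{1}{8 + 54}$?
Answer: $- \frac{4752797}{124} \approx -38329.0$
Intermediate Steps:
$F{\left(s \right)} = - \frac{1}{124}$ ($F{\left(s \right)} = - \frac{1}{2 \left(8 + 54\right)} = - \frac{1}{2 \cdot 62} = \left(- \frac{1}{2}\right) \frac{1}{62} = - \frac{1}{124}$)
$F{\left(-165 \right)} - f = - \frac{1}{124} - 38329 = - \frac{4752797}{124}$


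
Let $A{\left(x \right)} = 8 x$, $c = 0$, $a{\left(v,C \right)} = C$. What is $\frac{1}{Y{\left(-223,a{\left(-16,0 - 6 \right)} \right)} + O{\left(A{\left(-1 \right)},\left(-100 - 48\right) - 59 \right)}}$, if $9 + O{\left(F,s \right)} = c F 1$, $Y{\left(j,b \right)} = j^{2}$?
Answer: $\frac{1}{49720} \approx 2.0113 \cdot 10^{-5}$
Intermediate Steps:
$O{\left(F,s \right)} = -9$ ($O{\left(F,s \right)} = -9 + 0 F 1 = -9 + 0 \cdot 1 = -9 + 0 = -9$)
$\frac{1}{Y{\left(-223,a{\left(-16,0 - 6 \right)} \right)} + O{\left(A{\left(-1 \right)},\left(-100 - 48\right) - 59 \right)}} = \frac{1}{\left(-223\right)^{2} - 9} = \frac{1}{49729 - 9} = \frac{1}{49720}$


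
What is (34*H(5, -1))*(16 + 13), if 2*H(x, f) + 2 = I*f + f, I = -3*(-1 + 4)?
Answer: 2958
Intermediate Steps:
I = -9 (I = -3*3 = -9)
H(x, f) = -1 - 4*f (H(x, f) = -1 + (-9*f + f)/2 = -1 + (-8*f)/2 = -1 - 4*f)
(34*H(5, -1))*(16 + 13) = (34*(-1 - 4*(-1)))*(16 + 13) = (34*(-1 + 4))*29 = (34*3)*29 = 102*29 = 2958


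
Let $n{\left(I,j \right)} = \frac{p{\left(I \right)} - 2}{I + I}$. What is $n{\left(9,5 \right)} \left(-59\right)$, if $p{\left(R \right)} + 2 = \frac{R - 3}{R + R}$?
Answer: $\frac{649}{54} \approx 12.019$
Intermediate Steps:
$p{\left(R \right)} = -2 + \frac{-3 + R}{2 R}$ ($p{\left(R \right)} = -2 + \frac{R - 3}{R + R} = -2 + \frac{-3 + R}{2 R}$)
$n{\left(I,j \right)} = \frac{-2 + \frac{3 \left(-1 - I\right)}{2 I}}{2 I}$ ($n{\left(I,j \right)} = \frac{\frac{3 \left(-1 - I\right)}{2 I} - 2}{I + I} = \frac{-2 + \frac{3 \left(-1 - I\right)}{2 I}}{2 I}$)
$n{\left(9,5 \right)} \left(-59\right) = \frac{-3 - 63}{4 \cdot 81} \left(-59\right) = \frac{1}{4} \cdot \frac{1}{81} \left(-3 - 63\right) \left(-59\right) = \frac{1}{4} \cdot \frac{1}{81} \left(-66\right) \left(-59\right) = \left(- \frac{11}{54}\right) \left(-59\right) = \frac{649}{54}$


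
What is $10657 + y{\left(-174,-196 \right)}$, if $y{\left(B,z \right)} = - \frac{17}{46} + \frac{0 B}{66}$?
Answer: $\frac{490205}{46} \approx 10657.0$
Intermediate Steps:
$y{\left(B,z \right)} = - \frac{17}{46}$ ($y{\left(B,z \right)} = \left(-17\right) \frac{1}{46} + 0 \cdot \frac{1}{66} = - \frac{17}{46} + 0 = - \frac{17}{46}$)
$10657 + y{\left(-174,-196 \right)} = 10657 - \frac{17}{46} = \frac{490205}{46}$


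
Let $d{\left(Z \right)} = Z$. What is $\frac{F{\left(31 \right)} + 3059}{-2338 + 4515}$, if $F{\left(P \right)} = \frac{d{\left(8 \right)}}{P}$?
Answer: $\frac{94837}{67487} \approx 1.4053$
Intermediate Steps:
$F{\left(P \right)} = \frac{8}{P}$
$\frac{F{\left(31 \right)} + 3059}{-2338 + 4515} = \frac{\frac{8}{31} + 3059}{-2338 + 4515} = \frac{8 \cdot \frac{1}{31} + 3059}{2177} = \left(\frac{8}{31} + 3059\right) \frac{1}{2177} = \frac{94837}{31} \cdot \frac{1}{2177} = \frac{94837}{67487}$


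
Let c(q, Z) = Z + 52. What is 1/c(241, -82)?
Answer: -1/30 ≈ -0.033333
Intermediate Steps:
c(q, Z) = 52 + Z
1/c(241, -82) = 1/(52 - 82) = 1/(-30) = -1/30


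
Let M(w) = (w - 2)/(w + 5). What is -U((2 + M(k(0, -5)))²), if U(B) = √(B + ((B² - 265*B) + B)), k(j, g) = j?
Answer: -8*I*√6511/25 ≈ -25.821*I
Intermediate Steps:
M(w) = (-2 + w)/(5 + w)
U(B) = √(B² - 263*B) (U(B) = √(B + (B² - 264*B)) = √(B² - 263*B))
-U((2 + M(k(0, -5)))²) = -√((2 + (-2 + 0)/(5 + 0))²*(-263 + (2 + (-2 + 0)/(5 + 0))²)) = -√((2 - 2/5)²*(-263 + (2 - 2/5)²)) = -√((2 + (⅕)*(-2))²*(-263 + (2 + (⅕)*(-2))²)) = -√((2 - ⅖)²*(-263 + (2 - ⅖)²)) = -√((8/5)²*(-263 + (8/5)²)) = -√(64*(-263 + 64/25)/25) = -√((64/25)*(-6511/25)) = -√(-416704/625) = -8*I*√6511/25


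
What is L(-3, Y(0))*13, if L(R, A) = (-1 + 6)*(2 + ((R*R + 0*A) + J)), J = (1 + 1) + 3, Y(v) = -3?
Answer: 1040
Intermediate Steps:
J = 5 (J = 2 + 3 = 5)
L(R, A) = 35 + 5*R² (L(R, A) = (-1 + 6)*(2 + ((R*R + 0*A) + 5)) = 5*(2 + ((R² + 0) + 5)) = 5*(2 + (R² + 5)) = 5*(2 + (5 + R²)) = 5*(7 + R²) = 35 + 5*R²)
L(-3, Y(0))*13 = (35 + 5*(-3)²)*13 = (35 + 5*9)*13 = (35 + 45)*13 = 80*13 = 1040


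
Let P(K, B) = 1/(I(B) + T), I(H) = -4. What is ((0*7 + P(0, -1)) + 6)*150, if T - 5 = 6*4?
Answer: 906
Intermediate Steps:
T = 29 (T = 5 + 6*4 = 5 + 24 = 29)
P(K, B) = 1/25 (P(K, B) = 1/(-4 + 29) = 1/25)
((0*7 + P(0, -1)) + 6)*150 = ((0*7 + 1/25) + 6)*150 = ((0 + 1/25) + 6)*150 = (1/25 + 6)*150 = (151/25)*150 = 906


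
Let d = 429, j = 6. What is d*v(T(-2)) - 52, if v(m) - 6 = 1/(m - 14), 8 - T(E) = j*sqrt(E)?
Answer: 14989/6 + 143*I*sqrt(2)/6 ≈ 2498.2 + 33.705*I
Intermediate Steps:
T(E) = 8 - 6*sqrt(E)
v(m) = 6 + 1/(-14 + m) (v(m) = 6 + 1/(m - 14) = 6 + 1/(-14 + m))
d*v(T(-2)) - 52 = 429*((-83 + 6*(8 - 6*I*sqrt(2)))/(-14 + (8 - 6*I*sqrt(2)))) - 52 = 429*((-83 + (48 - 36*I*sqrt(2)))/(-6 - 6*I*sqrt(2))) - 52 = 429*((-35 - 36*I*sqrt(2))/(-6 - 6*I*sqrt(2))) - 52 = 429*(-35 - 36*I*sqrt(2))/(-6 - 6*I*sqrt(2)) - 52 = -52 + 429*(-35 - 36*I*sqrt(2))/(-6 - 6*I*sqrt(2))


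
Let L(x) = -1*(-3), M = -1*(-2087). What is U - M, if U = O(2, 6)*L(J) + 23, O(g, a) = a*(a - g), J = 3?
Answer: -1992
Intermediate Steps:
M = 2087
L(x) = 3
U = 95 (U = (6*(6 - 1*2))*3 + 23 = (6*(6 - 2))*3 + 23 = (6*4)*3 + 23 = 24*3 + 23 = 72 + 23 = 95)
U - M = 95 - 1*2087 = 95 - 2087 = -1992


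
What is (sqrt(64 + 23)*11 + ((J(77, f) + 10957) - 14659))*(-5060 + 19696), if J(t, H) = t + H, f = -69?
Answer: -54065384 + 160996*sqrt(87) ≈ -5.2564e+7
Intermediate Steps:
J(t, H) = H + t
(sqrt(64 + 23)*11 + ((J(77, f) + 10957) - 14659))*(-5060 + 19696) = (sqrt(64 + 23)*11 + (((-69 + 77) + 10957) - 14659))*(-5060 + 19696) = (sqrt(87)*11 + ((8 + 10957) - 14659))*14636 = (11*sqrt(87) + (10965 - 14659))*14636 = (11*sqrt(87) - 3694)*14636 = (-3694 + 11*sqrt(87))*14636 = -54065384 + 160996*sqrt(87)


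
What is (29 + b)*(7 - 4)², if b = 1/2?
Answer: 531/2 ≈ 265.50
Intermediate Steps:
b = ½ ≈ 0.50000
(29 + b)*(7 - 4)² = (29 + ½)*(7 - 4)² = (59/2)*3² = (59/2)*9 = 531/2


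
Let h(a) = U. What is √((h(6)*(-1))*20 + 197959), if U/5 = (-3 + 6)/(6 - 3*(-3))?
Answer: √197939 ≈ 444.90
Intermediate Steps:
U = 1 (U = 5*((-3 + 6)/(6 - 3*(-3))) = 5*(3/(6 + 9)) = 5*(3/15) = 5*(3*(1/15)) = 5*(⅕) = 1)
h(a) = 1
√((h(6)*(-1))*20 + 197959) = √((1*(-1))*20 + 197959) = √(-1*20 + 197959) = √(-20 + 197959) = √197939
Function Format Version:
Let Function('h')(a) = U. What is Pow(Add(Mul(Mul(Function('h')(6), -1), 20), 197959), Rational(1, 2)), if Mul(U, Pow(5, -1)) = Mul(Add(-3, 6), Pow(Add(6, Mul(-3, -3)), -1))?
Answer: Pow(197939, Rational(1, 2)) ≈ 444.90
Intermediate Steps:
U = 1 (U = Mul(5, Mul(Add(-3, 6), Pow(Add(6, Mul(-3, -3)), -1))) = Mul(5, Mul(3, Pow(Add(6, 9), -1))) = Mul(5, Mul(3, Pow(15, -1))) = Mul(5, Mul(3, Rational(1, 15))) = Mul(5, Rational(1, 5)) = 1)
Function('h')(a) = 1
Pow(Add(Mul(Mul(Function('h')(6), -1), 20), 197959), Rational(1, 2)) = Pow(Add(Mul(Mul(1, -1), 20), 197959), Rational(1, 2)) = Pow(Add(Mul(-1, 20), 197959), Rational(1, 2)) = Pow(Add(-20, 197959), Rational(1, 2)) = Pow(197939, Rational(1, 2))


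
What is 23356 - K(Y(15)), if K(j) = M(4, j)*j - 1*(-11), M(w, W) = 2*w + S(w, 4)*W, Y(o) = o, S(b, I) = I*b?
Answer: 19625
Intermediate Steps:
M(w, W) = 2*w + 4*W*w (M(w, W) = 2*w + (4*w)*W = 2*w + 4*W*w)
K(j) = 11 + j*(8 + 16*j) (K(j) = (2*4*(1 + 2*j))*j - 1*(-11) = (8 + 16*j)*j + 11 = j*(8 + 16*j) + 11 = 11 + j*(8 + 16*j))
23356 - K(Y(15)) = 23356 - (11 + 8*15*(1 + 2*15)) = 23356 - (11 + 8*15*(1 + 30)) = 23356 - (11 + 8*15*31) = 23356 - (11 + 3720) = 23356 - 1*3731 = 23356 - 3731 = 19625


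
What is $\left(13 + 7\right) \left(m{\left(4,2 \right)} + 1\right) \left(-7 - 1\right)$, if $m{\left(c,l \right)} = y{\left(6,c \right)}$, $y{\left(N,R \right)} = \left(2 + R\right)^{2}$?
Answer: $-5920$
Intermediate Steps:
$m{\left(c,l \right)} = \left(2 + c\right)^{2}$
$\left(13 + 7\right) \left(m{\left(4,2 \right)} + 1\right) \left(-7 - 1\right) = \left(13 + 7\right) \left(\left(2 + 4\right)^{2} + 1\right) \left(-7 - 1\right) = 20 \left(6^{2} + 1\right) \left(-8\right) = 20 \left(36 + 1\right) \left(-8\right) = 20 \cdot 37 \left(-8\right) = 20 \left(-296\right) = -5920$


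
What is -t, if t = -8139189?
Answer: 8139189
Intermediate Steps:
-t = -1*(-8139189) = 8139189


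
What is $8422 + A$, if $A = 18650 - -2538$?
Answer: $29610$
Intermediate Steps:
$A = 21188$ ($A = 18650 + 2538 = 21188$)
$8422 + A = 8422 + 21188 = 29610$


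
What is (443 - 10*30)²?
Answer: 20449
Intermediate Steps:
(443 - 10*30)² = (443 - 300)² = 143² = 20449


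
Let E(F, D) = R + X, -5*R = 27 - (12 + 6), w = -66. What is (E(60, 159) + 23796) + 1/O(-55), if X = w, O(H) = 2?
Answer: 237287/10 ≈ 23729.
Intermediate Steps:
X = -66
R = -9/5 (R = -(27 - (12 + 6))/5 = -(27 - 1*18)/5 = -(27 - 18)/5 = -⅕*9 = -9/5 ≈ -1.8000)
E(F, D) = -339/5 (E(F, D) = -9/5 - 66 = -339/5)
(E(60, 159) + 23796) + 1/O(-55) = (-339/5 + 23796) + 1/2 = 118641/5 + ½ = 237287/10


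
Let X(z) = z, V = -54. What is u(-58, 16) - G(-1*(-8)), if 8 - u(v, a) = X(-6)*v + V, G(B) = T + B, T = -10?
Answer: -284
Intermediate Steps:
G(B) = -10 + B
u(v, a) = 62 + 6*v (u(v, a) = 8 - (-6*v - 54) = 8 - (-54 - 6*v) = 8 + (54 + 6*v) = 62 + 6*v)
u(-58, 16) - G(-1*(-8)) = (62 + 6*(-58)) - (-10 - 1*(-8)) = (62 - 348) - (-10 + 8) = -286 - 1*(-2) = -286 + 2 = -284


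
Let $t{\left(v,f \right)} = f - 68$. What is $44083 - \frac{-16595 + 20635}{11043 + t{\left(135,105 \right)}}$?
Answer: $\frac{12210890}{277} \approx 44083.0$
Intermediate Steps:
$t{\left(v,f \right)} = -68 + f$ ($t{\left(v,f \right)} = f - 68 = -68 + f$)
$44083 - \frac{-16595 + 20635}{11043 + t{\left(135,105 \right)}} = 44083 - \frac{-16595 + 20635}{11043 + \left(-68 + 105\right)} = 44083 - \frac{4040}{11043 + 37} = 44083 - \frac{4040}{11080} = 44083 - 4040 \cdot \frac{1}{11080} = 44083 - \frac{101}{277} = \frac{12210890}{277}$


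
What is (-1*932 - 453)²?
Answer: 1918225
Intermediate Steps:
(-1*932 - 453)² = (-932 - 453)² = (-1385)² = 1918225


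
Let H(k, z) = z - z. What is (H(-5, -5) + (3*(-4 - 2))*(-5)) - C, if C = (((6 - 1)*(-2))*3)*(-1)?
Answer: 60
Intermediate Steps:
C = 30 (C = ((5*(-2))*3)*(-1) = -10*3*(-1) = -30*(-1) = 30)
H(k, z) = 0
(H(-5, -5) + (3*(-4 - 2))*(-5)) - C = (0 + (3*(-4 - 2))*(-5)) - 1*30 = (0 + (3*(-6))*(-5)) - 30 = (0 - 18*(-5)) - 30 = (0 + 90) - 30 = 90 - 30 = 60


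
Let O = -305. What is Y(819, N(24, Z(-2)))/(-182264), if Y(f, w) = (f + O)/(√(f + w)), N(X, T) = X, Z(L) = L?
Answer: -257*√843/76824276 ≈ -9.7129e-5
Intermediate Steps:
Y(f, w) = (-305 + f)/√(f + w) (Y(f, w) = (f - 305)/(√(f + w)) = (-305 + f)/√(f + w))
Y(819, N(24, Z(-2)))/(-182264) = ((-305 + 819)/√(819 + 24))/(-182264) = (514/√843)*(-1/182264) = ((√843/843)*514)*(-1/182264) = (514*√843/843)*(-1/182264) = -257*√843/76824276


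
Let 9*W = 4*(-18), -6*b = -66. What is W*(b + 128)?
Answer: -1112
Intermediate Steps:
b = 11 (b = -⅙*(-66) = 11)
W = -8 (W = (4*(-18))/9 = (⅑)*(-72) = -8)
W*(b + 128) = -8*(11 + 128) = -8*139 = -1112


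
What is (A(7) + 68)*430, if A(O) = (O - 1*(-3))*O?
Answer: 59340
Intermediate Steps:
A(O) = O*(3 + O) (A(O) = (O + 3)*O = (3 + O)*O = O*(3 + O))
(A(7) + 68)*430 = (7*(3 + 7) + 68)*430 = (7*10 + 68)*430 = (70 + 68)*430 = 138*430 = 59340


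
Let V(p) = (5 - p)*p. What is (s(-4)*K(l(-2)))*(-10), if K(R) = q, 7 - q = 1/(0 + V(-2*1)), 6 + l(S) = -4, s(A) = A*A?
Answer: -7920/7 ≈ -1131.4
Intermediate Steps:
s(A) = A²
l(S) = -10 (l(S) = -6 - 4 = -10)
V(p) = p*(5 - p)
q = 99/14 (q = 7 - 1/(0 + (-2*1)*(5 - (-2))) = 7 - 1/(0 - 2*(5 - 1*(-2))) = 7 - 1/(0 - 2*(5 + 2)) = 7 - 1/(0 - 2*7) = 7 - 1/(0 - 14) = 7 - 1/(-14) = 7 - 1*(-1/14) = 7 + 1/14 = 99/14 ≈ 7.0714)
K(R) = 99/14
(s(-4)*K(l(-2)))*(-10) = ((-4)²*(99/14))*(-10) = (16*(99/14))*(-10) = (792/7)*(-10) = -7920/7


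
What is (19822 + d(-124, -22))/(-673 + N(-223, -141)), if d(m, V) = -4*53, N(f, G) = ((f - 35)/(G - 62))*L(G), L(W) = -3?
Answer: -3980830/137393 ≈ -28.974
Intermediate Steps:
N(f, G) = -3*(-35 + f)/(-62 + G) (N(f, G) = ((f - 35)/(G - 62))*(-3) = ((-35 + f)/(-62 + G))*(-3) = -3*(-35 + f)/(-62 + G))
d(m, V) = -212
(19822 + d(-124, -22))/(-673 + N(-223, -141)) = (19822 - 212)/(-673 + 3*(35 - 1*(-223))/(-62 - 141)) = 19610/(-673 + 3*(35 + 223)/(-203)) = 19610/(-673 + 3*(-1/203)*258) = 19610/(-673 - 774/203) = 19610/(-137393/203) = 19610*(-203/137393) = -3980830/137393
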